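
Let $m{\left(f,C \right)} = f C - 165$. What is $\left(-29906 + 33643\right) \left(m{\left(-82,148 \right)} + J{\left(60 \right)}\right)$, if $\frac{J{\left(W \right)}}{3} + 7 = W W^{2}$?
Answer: $2375528686$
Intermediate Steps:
$m{\left(f,C \right)} = -165 + C f$ ($m{\left(f,C \right)} = C f - 165 = -165 + C f$)
$J{\left(W \right)} = -21 + 3 W^{3}$ ($J{\left(W \right)} = -21 + 3 W W^{2} = -21 + 3 W^{3}$)
$\left(-29906 + 33643\right) \left(m{\left(-82,148 \right)} + J{\left(60 \right)}\right) = \left(-29906 + 33643\right) \left(\left(-165 + 148 \left(-82\right)\right) - \left(21 - 3 \cdot 60^{3}\right)\right) = 3737 \left(\left(-165 - 12136\right) + \left(-21 + 3 \cdot 216000\right)\right) = 3737 \left(-12301 + \left(-21 + 648000\right)\right) = 3737 \left(-12301 + 647979\right) = 3737 \cdot 635678 = 2375528686$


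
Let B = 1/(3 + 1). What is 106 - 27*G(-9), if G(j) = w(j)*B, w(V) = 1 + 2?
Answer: 343/4 ≈ 85.750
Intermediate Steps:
w(V) = 3
B = ¼ (B = 1/4 = ¼ ≈ 0.25000)
G(j) = ¾ (G(j) = 3*(¼) = ¾)
106 - 27*G(-9) = 106 - 27*¾ = 106 - 81/4 = 343/4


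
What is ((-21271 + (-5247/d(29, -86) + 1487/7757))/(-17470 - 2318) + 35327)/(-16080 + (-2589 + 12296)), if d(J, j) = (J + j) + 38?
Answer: -34343760011823/6195437181964 ≈ -5.5434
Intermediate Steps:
d(J, j) = 38 + J + j
((-21271 + (-5247/d(29, -86) + 1487/7757))/(-17470 - 2318) + 35327)/(-16080 + (-2589 + 12296)) = ((-21271 + (-5247/(38 + 29 - 86) + 1487/7757))/(-17470 - 2318) + 35327)/(-16080 + (-2589 + 12296)) = ((-21271 + (-5247/(-19) + 1487*(1/7757)))/(-19788) + 35327)/(-16080 + 9707) = ((-21271 + (-5247*(-1/19) + 1487/7757))*(-1/19788) + 35327)/(-6373) = ((-21271 + (5247/19 + 1487/7757))*(-1/19788) + 35327)*(-1/6373) = ((-21271 + 40729232/147383)*(-1/19788) + 35327)*(-1/6373) = (-3094254561/147383*(-1/19788) + 35327)*(-1/6373) = (1031418187/972138268 + 35327)*(-1/6373) = (34343760011823/972138268)*(-1/6373) = -34343760011823/6195437181964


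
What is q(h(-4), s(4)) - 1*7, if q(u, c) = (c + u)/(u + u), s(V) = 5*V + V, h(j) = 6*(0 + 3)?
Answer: -35/6 ≈ -5.8333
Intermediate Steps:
h(j) = 18 (h(j) = 6*3 = 18)
s(V) = 6*V
q(u, c) = (c + u)/(2*u) (q(u, c) = (c + u)/((2*u)) = (c + u)*(1/(2*u)) = (c + u)/(2*u))
q(h(-4), s(4)) - 1*7 = (1/2)*(6*4 + 18)/18 - 1*7 = (1/2)*(1/18)*(24 + 18) - 7 = (1/2)*(1/18)*42 - 7 = 7/6 - 7 = -35/6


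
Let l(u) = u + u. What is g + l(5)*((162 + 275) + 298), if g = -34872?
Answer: -27522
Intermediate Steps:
l(u) = 2*u
g + l(5)*((162 + 275) + 298) = -34872 + (2*5)*((162 + 275) + 298) = -34872 + 10*(437 + 298) = -34872 + 10*735 = -34872 + 7350 = -27522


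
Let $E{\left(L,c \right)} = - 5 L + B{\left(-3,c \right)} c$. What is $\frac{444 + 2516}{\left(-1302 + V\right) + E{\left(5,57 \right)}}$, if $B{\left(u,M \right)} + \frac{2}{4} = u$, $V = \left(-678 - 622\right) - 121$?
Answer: $- \frac{1184}{1179} \approx -1.0042$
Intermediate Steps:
$V = -1421$ ($V = -1300 - 121 = -1421$)
$B{\left(u,M \right)} = - \frac{1}{2} + u$
$E{\left(L,c \right)} = - 5 L - \frac{7 c}{2}$ ($E{\left(L,c \right)} = - 5 L + \left(- \frac{1}{2} - 3\right) c = - 5 L - \frac{7 c}{2}$)
$\frac{444 + 2516}{\left(-1302 + V\right) + E{\left(5,57 \right)}} = \frac{444 + 2516}{\left(-1302 - 1421\right) - \frac{449}{2}} = \frac{2960}{-2723 - \frac{449}{2}} = \frac{2960}{- \frac{5895}{2}} = 2960 \left(- \frac{2}{5895}\right) = - \frac{1184}{1179}$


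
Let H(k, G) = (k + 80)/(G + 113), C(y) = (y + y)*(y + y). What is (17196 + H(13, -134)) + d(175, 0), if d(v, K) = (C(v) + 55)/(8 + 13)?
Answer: 483578/21 ≈ 23028.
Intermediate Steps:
C(y) = 4*y**2 (C(y) = (2*y)*(2*y) = 4*y**2)
H(k, G) = (80 + k)/(113 + G)
d(v, K) = 55/21 + 4*v**2/21 (d(v, K) = (4*v**2 + 55)/(8 + 13) = (55 + 4*v**2)/21 = (55 + 4*v**2)*(1/21) = 55/21 + 4*v**2/21)
(17196 + H(13, -134)) + d(175, 0) = (17196 + (80 + 13)/(113 - 134)) + (55/21 + (4/21)*175**2) = (17196 + 93/(-21)) + (55/21 + (4/21)*30625) = (17196 - 1/21*93) + (55/21 + 17500/3) = (17196 - 31/7) + 122555/21 = 120341/7 + 122555/21 = 483578/21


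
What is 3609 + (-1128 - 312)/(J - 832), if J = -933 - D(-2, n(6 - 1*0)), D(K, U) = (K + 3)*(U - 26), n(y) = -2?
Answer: 696697/193 ≈ 3609.8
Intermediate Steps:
D(K, U) = (-26 + U)*(3 + K) (D(K, U) = (3 + K)*(-26 + U) = (-26 + U)*(3 + K))
J = -905 (J = -933 - (-78 - 26*(-2) + 3*(-2) - 2*(-2)) = -933 - (-78 + 52 - 6 + 4) = -933 - 1*(-28) = -933 + 28 = -905)
3609 + (-1128 - 312)/(J - 832) = 3609 + (-1128 - 312)/(-905 - 832) = 3609 - 1440/(-1737) = 3609 - 1440*(-1/1737) = 3609 + 160/193 = 696697/193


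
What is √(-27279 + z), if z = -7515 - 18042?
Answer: 2*I*√13209 ≈ 229.86*I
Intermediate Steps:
z = -25557
√(-27279 + z) = √(-27279 - 25557) = √(-52836) = 2*I*√13209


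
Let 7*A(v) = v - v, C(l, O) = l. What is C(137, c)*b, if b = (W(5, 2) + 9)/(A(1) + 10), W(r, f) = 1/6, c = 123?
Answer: 1507/12 ≈ 125.58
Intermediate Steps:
W(r, f) = 1/6
A(v) = 0 (A(v) = (v - v)/7 = (1/7)*0 = 0)
b = 11/12 (b = (1/6 + 9)/(0 + 10) = (55/6)/10 = (55/6)*(1/10) = 11/12 ≈ 0.91667)
C(137, c)*b = 137*(11/12) = 1507/12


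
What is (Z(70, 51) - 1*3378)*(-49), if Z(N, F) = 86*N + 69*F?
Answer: -301889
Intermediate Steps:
Z(N, F) = 69*F + 86*N
(Z(70, 51) - 1*3378)*(-49) = ((69*51 + 86*70) - 1*3378)*(-49) = ((3519 + 6020) - 3378)*(-49) = (9539 - 3378)*(-49) = 6161*(-49) = -301889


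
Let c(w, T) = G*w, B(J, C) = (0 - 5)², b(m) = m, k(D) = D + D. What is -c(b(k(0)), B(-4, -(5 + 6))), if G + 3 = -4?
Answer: 0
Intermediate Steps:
k(D) = 2*D
G = -7 (G = -3 - 4 = -7)
B(J, C) = 25 (B(J, C) = (-5)² = 25)
c(w, T) = -7*w
-c(b(k(0)), B(-4, -(5 + 6))) = -(-7)*2*0 = -(-7)*0 = -1*0 = 0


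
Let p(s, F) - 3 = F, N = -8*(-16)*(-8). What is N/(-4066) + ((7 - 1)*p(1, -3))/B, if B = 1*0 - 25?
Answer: 512/2033 ≈ 0.25184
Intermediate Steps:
N = -1024 (N = 128*(-8) = -1024)
p(s, F) = 3 + F
B = -25 (B = 0 - 25 = -25)
N/(-4066) + ((7 - 1)*p(1, -3))/B = -1024/(-4066) + ((7 - 1)*(3 - 3))/(-25) = -1024*(-1/4066) + (6*0)*(-1/25) = 512/2033 + 0*(-1/25) = 512/2033 + 0 = 512/2033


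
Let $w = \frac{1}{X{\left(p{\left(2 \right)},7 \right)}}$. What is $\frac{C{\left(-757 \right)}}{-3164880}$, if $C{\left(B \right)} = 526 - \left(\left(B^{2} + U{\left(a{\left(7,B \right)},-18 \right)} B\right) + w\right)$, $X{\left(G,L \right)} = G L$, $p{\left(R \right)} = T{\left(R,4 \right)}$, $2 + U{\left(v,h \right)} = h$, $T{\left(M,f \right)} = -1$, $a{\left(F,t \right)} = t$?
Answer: $\frac{102841}{553854} \approx 0.18568$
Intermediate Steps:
$U{\left(v,h \right)} = -2 + h$
$p{\left(R \right)} = -1$
$w = - \frac{1}{7}$ ($w = \frac{1}{\left(-1\right) 7} = \frac{1}{-7} = - \frac{1}{7} \approx -0.14286$)
$C{\left(B \right)} = \frac{3683}{7} - B^{2} + 20 B$ ($C{\left(B \right)} = 526 - \left(\left(B^{2} + \left(-2 - 18\right) B\right) - \frac{1}{7}\right) = 526 - \left(\left(B^{2} - 20 B\right) - \frac{1}{7}\right) = 526 - \left(- \frac{1}{7} + B^{2} - 20 B\right) = 526 + \left(\frac{1}{7} - B^{2} + 20 B\right) = \frac{3683}{7} - B^{2} + 20 B$)
$\frac{C{\left(-757 \right)}}{-3164880} = \frac{\frac{3683}{7} - \left(-757\right)^{2} + 20 \left(-757\right)}{-3164880} = \left(\frac{3683}{7} - 573049 - 15140\right) \left(- \frac{1}{3164880}\right) = \left(- \frac{4113640}{7}\right) \left(- \frac{1}{3164880}\right) = \frac{102841}{553854}$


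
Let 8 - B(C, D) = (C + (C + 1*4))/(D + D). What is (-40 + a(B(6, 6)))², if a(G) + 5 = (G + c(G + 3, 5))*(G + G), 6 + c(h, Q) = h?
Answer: 697225/81 ≈ 8607.7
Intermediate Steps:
c(h, Q) = -6 + h
B(C, D) = 8 - (4 + 2*C)/(2*D) (B(C, D) = 8 - (C + (C + 1*4))/(D + D) = 8 - (C + (C + 4))/(2*D) = 8 - (C + (4 + C))*1/(2*D) = 8 - (4 + 2*C)*1/(2*D) = 8 - (4 + 2*C)/(2*D))
a(G) = -5 + 2*G*(-3 + 2*G) (a(G) = -5 + (G + (-6 + (G + 3)))*(G + G) = -5 + (G + (-6 + (3 + G)))*(2*G) = -5 + (G + (-3 + G))*(2*G) = -5 + (-3 + 2*G)*(2*G) = -5 + 2*G*(-3 + 2*G))
(-40 + a(B(6, 6)))² = (-40 + (-5 - 6*(-2 - 1*6 + 8*6)/6 + 4*((-2 - 1*6 + 8*6)/6)²))² = (-40 + (-5 - (-2 - 6 + 48) + 4*((-2 - 6 + 48)/6)²))² = (-40 + (-5 - 40 + 4*((⅙)*40)²))² = (-40 + (-5 - 6*20/3 + 4*(20/3)²))² = (-40 + (-5 - 40 + 4*(400/9)))² = (-40 + (-5 - 40 + 1600/9))² = (-40 + 1195/9)² = (835/9)² = 697225/81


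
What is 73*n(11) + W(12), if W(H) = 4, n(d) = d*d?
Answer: 8837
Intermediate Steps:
n(d) = d²
73*n(11) + W(12) = 73*11² + 4 = 73*121 + 4 = 8833 + 4 = 8837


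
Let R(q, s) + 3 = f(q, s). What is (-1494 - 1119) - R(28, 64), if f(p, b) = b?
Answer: -2674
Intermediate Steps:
R(q, s) = -3 + s
(-1494 - 1119) - R(28, 64) = (-1494 - 1119) - (-3 + 64) = -2613 - 1*61 = -2613 - 61 = -2674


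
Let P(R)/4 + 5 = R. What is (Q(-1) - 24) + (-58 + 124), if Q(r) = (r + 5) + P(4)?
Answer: 42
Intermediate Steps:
P(R) = -20 + 4*R
Q(r) = 1 + r (Q(r) = (r + 5) + (-20 + 4*4) = (5 + r) + (-20 + 16) = (5 + r) - 4 = 1 + r)
(Q(-1) - 24) + (-58 + 124) = ((1 - 1) - 24) + (-58 + 124) = (0 - 24) + 66 = -24 + 66 = 42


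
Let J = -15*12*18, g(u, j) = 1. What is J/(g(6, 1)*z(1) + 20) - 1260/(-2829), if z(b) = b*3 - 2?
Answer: -1015500/6601 ≈ -153.84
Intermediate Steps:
z(b) = -2 + 3*b (z(b) = 3*b - 2 = -2 + 3*b)
J = -3240 (J = -180*18 = -3240)
J/(g(6, 1)*z(1) + 20) - 1260/(-2829) = -3240/(1*(-2 + 3*1) + 20) - 1260/(-2829) = -3240/(1*(-2 + 3) + 20) - 1260*(-1/2829) = -3240/(1*1 + 20) + 420/943 = -3240/(1 + 20) + 420/943 = -3240/21 + 420/943 = -3240*1/21 + 420/943 = -1080/7 + 420/943 = -1015500/6601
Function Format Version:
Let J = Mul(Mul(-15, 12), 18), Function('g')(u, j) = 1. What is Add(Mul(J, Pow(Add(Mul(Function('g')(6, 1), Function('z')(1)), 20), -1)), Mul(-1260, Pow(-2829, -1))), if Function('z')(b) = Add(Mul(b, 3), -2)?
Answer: Rational(-1015500, 6601) ≈ -153.84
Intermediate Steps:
Function('z')(b) = Add(-2, Mul(3, b)) (Function('z')(b) = Add(Mul(3, b), -2) = Add(-2, Mul(3, b)))
J = -3240 (J = Mul(-180, 18) = -3240)
Add(Mul(J, Pow(Add(Mul(Function('g')(6, 1), Function('z')(1)), 20), -1)), Mul(-1260, Pow(-2829, -1))) = Add(Mul(-3240, Pow(Add(Mul(1, Add(-2, Mul(3, 1))), 20), -1)), Mul(-1260, Pow(-2829, -1))) = Add(Mul(-3240, Pow(Add(Mul(1, Add(-2, 3)), 20), -1)), Mul(-1260, Rational(-1, 2829))) = Add(Mul(-3240, Pow(Add(Mul(1, 1), 20), -1)), Rational(420, 943)) = Add(Mul(-3240, Pow(Add(1, 20), -1)), Rational(420, 943)) = Add(Mul(-3240, Pow(21, -1)), Rational(420, 943)) = Add(Mul(-3240, Rational(1, 21)), Rational(420, 943)) = Add(Rational(-1080, 7), Rational(420, 943)) = Rational(-1015500, 6601)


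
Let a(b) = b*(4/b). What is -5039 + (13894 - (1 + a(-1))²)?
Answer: 8830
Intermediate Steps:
a(b) = 4
-5039 + (13894 - (1 + a(-1))²) = -5039 + (13894 - (1 + 4)²) = -5039 + (13894 - 1*5²) = -5039 + (13894 - 1*25) = -5039 + (13894 - 25) = -5039 + 13869 = 8830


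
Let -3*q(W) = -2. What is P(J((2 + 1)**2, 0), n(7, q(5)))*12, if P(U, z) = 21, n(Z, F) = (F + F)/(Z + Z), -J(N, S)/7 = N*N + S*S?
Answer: 252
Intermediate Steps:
q(W) = 2/3 (q(W) = -1/3*(-2) = 2/3)
J(N, S) = -7*N**2 - 7*S**2 (J(N, S) = -7*(N*N + S*S) = -7*(N**2 + S**2) = -7*N**2 - 7*S**2)
n(Z, F) = F/Z (n(Z, F) = (2*F)/((2*Z)) = (2*F)*(1/(2*Z)) = F/Z)
P(J((2 + 1)**2, 0), n(7, q(5)))*12 = 21*12 = 252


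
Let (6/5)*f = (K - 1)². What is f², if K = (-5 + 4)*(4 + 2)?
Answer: 60025/36 ≈ 1667.4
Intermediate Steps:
K = -6 (K = -1*6 = -6)
f = 245/6 (f = 5*(-6 - 1)²/6 = (⅚)*(-7)² = (⅚)*49 = 245/6 ≈ 40.833)
f² = (245/6)² = 60025/36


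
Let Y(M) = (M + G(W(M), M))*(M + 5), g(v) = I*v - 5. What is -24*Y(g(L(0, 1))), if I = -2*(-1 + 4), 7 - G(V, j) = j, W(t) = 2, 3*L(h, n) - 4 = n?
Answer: 1680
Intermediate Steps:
L(h, n) = 4/3 + n/3
G(V, j) = 7 - j
I = -6 (I = -2*3 = -6)
g(v) = -5 - 6*v (g(v) = -6*v - 5 = -5 - 6*v)
Y(M) = 35 + 7*M (Y(M) = (M + (7 - M))*(M + 5) = 7*(5 + M) = 35 + 7*M)
-24*Y(g(L(0, 1))) = -24*(35 + 7*(-5 - 6*(4/3 + (⅓)*1))) = -24*(35 + 7*(-5 - 6*(4/3 + ⅓))) = -24*(35 + 7*(-5 - 6*5/3)) = -24*(35 + 7*(-5 - 10)) = -24*(35 + 7*(-15)) = -24*(35 - 105) = -24*(-70) = 1680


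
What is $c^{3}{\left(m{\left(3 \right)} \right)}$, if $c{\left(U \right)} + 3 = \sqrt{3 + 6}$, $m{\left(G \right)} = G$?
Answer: $0$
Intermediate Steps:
$c{\left(U \right)} = 0$ ($c{\left(U \right)} = -3 + \sqrt{3 + 6} = -3 + \sqrt{9} = -3 + 3 = 0$)
$c^{3}{\left(m{\left(3 \right)} \right)} = 0^{3} = 0$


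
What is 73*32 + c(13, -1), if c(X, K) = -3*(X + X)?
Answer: 2258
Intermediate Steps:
c(X, K) = -6*X
73*32 + c(13, -1) = 73*32 - 6*13 = 2336 - 78 = 2258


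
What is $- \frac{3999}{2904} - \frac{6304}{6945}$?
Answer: $- \frac{15359957}{6722760} \approx -2.2848$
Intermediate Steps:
$- \frac{3999}{2904} - \frac{6304}{6945} = \left(-3999\right) \frac{1}{2904} - \frac{6304}{6945} = - \frac{1333}{968} - \frac{6304}{6945} = - \frac{15359957}{6722760}$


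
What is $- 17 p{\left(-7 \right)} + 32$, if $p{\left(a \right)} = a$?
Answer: $151$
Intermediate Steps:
$- 17 p{\left(-7 \right)} + 32 = \left(-17\right) \left(-7\right) + 32 = 119 + 32 = 151$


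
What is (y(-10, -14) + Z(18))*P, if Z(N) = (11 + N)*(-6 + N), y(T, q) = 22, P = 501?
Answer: 185370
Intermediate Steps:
Z(N) = (-6 + N)*(11 + N)
(y(-10, -14) + Z(18))*P = (22 + (-66 + 18² + 5*18))*501 = (22 + (-66 + 324 + 90))*501 = (22 + 348)*501 = 370*501 = 185370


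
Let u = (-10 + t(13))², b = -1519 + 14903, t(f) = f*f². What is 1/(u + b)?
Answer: 1/4796353 ≈ 2.0849e-7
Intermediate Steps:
t(f) = f³
b = 13384
u = 4782969 (u = (-10 + 13³)² = (-10 + 2197)² = 2187² = 4782969)
1/(u + b) = 1/(4782969 + 13384) = 1/4796353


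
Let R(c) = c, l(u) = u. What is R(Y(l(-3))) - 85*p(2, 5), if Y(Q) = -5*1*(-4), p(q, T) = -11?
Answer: 955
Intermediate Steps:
Y(Q) = 20 (Y(Q) = -5*(-4) = 20)
R(Y(l(-3))) - 85*p(2, 5) = 20 - 85*(-11) = 20 + 935 = 955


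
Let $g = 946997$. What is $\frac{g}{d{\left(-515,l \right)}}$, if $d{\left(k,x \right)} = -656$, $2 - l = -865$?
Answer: $- \frac{946997}{656} \approx -1443.6$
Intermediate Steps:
$l = 867$ ($l = 2 - -865 = 2 + 865 = 867$)
$\frac{g}{d{\left(-515,l \right)}} = \frac{946997}{-656} = 946997 \left(- \frac{1}{656}\right) = - \frac{946997}{656}$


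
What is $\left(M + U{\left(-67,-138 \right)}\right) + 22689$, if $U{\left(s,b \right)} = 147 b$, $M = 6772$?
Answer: $9175$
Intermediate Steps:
$\left(M + U{\left(-67,-138 \right)}\right) + 22689 = \left(6772 + 147 \left(-138\right)\right) + 22689 = \left(6772 - 20286\right) + 22689 = -13514 + 22689 = 9175$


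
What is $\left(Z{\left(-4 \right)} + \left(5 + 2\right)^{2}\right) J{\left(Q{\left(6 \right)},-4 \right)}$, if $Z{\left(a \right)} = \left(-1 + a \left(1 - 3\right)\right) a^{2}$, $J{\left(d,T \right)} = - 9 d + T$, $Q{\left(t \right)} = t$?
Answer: $-9338$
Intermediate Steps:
$J{\left(d,T \right)} = T - 9 d$
$Z{\left(a \right)} = a^{2} \left(-1 - 2 a\right)$ ($Z{\left(a \right)} = \left(-1 + a \left(-2\right)\right) a^{2} = \left(-1 - 2 a\right) a^{2} = a^{2} \left(-1 - 2 a\right)$)
$\left(Z{\left(-4 \right)} + \left(5 + 2\right)^{2}\right) J{\left(Q{\left(6 \right)},-4 \right)} = \left(\left(-4\right)^{2} \left(-1 - -8\right) + \left(5 + 2\right)^{2}\right) \left(-4 - 54\right) = \left(16 \left(-1 + 8\right) + 7^{2}\right) \left(-4 - 54\right) = \left(16 \cdot 7 + 49\right) \left(-58\right) = \left(112 + 49\right) \left(-58\right) = 161 \left(-58\right) = -9338$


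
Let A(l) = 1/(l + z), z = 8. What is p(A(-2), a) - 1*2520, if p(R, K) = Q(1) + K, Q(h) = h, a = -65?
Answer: -2584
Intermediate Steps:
A(l) = 1/(8 + l) (A(l) = 1/(l + 8) = 1/(8 + l))
p(R, K) = 1 + K
p(A(-2), a) - 1*2520 = (1 - 65) - 1*2520 = -64 - 2520 = -2584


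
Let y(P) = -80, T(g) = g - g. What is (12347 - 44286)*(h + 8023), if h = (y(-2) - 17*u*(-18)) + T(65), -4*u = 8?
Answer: -234144809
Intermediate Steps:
T(g) = 0
u = -2 (u = -¼*8 = -2)
h = -692 (h = (-80 - 17*(-2)*(-18)) + 0 = (-80 + 34*(-18)) + 0 = (-80 - 612) + 0 = -692 + 0 = -692)
(12347 - 44286)*(h + 8023) = (12347 - 44286)*(-692 + 8023) = -31939*7331 = -234144809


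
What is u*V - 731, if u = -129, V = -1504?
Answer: 193285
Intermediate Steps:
u*V - 731 = -129*(-1504) - 731 = 194016 - 731 = 193285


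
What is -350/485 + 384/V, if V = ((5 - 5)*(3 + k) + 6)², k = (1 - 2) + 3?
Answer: 2894/291 ≈ 9.9450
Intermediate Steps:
k = 2 (k = -1 + 3 = 2)
V = 36 (V = ((5 - 5)*(3 + 2) + 6)² = (0*5 + 6)² = (0 + 6)² = 6² = 36)
-350/485 + 384/V = -350/485 + 384/36 = -350*1/485 + 384*(1/36) = -70/97 + 32/3 = 2894/291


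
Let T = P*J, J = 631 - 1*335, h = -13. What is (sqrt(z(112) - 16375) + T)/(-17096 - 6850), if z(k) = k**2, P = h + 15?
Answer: -296/11973 - I*sqrt(3831)/23946 ≈ -0.024722 - 0.0025848*I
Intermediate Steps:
J = 296 (J = 631 - 335 = 296)
P = 2 (P = -13 + 15 = 2)
T = 592 (T = 2*296 = 592)
(sqrt(z(112) - 16375) + T)/(-17096 - 6850) = (sqrt(112**2 - 16375) + 592)/(-17096 - 6850) = (sqrt(12544 - 16375) + 592)/(-23946) = (sqrt(-3831) + 592)*(-1/23946) = (I*sqrt(3831) + 592)*(-1/23946) = (592 + I*sqrt(3831))*(-1/23946) = -296/11973 - I*sqrt(3831)/23946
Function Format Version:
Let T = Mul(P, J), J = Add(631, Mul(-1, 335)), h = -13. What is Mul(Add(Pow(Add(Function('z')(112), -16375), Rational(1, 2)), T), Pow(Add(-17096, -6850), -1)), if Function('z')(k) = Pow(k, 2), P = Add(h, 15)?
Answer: Add(Rational(-296, 11973), Mul(Rational(-1, 23946), I, Pow(3831, Rational(1, 2)))) ≈ Add(-0.024722, Mul(-0.0025848, I))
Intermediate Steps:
J = 296 (J = Add(631, -335) = 296)
P = 2 (P = Add(-13, 15) = 2)
T = 592 (T = Mul(2, 296) = 592)
Mul(Add(Pow(Add(Function('z')(112), -16375), Rational(1, 2)), T), Pow(Add(-17096, -6850), -1)) = Mul(Add(Pow(Add(Pow(112, 2), -16375), Rational(1, 2)), 592), Pow(Add(-17096, -6850), -1)) = Mul(Add(Pow(Add(12544, -16375), Rational(1, 2)), 592), Pow(-23946, -1)) = Mul(Add(Pow(-3831, Rational(1, 2)), 592), Rational(-1, 23946)) = Mul(Add(Mul(I, Pow(3831, Rational(1, 2))), 592), Rational(-1, 23946)) = Mul(Add(592, Mul(I, Pow(3831, Rational(1, 2)))), Rational(-1, 23946)) = Add(Rational(-296, 11973), Mul(Rational(-1, 23946), I, Pow(3831, Rational(1, 2))))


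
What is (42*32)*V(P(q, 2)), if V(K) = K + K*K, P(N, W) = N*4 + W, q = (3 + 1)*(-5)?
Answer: 8072064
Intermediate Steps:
q = -20 (q = 4*(-5) = -20)
P(N, W) = W + 4*N (P(N, W) = 4*N + W = W + 4*N)
V(K) = K + K**2
(42*32)*V(P(q, 2)) = (42*32)*((2 + 4*(-20))*(1 + (2 + 4*(-20)))) = 1344*((2 - 80)*(1 + (2 - 80))) = 1344*(-78*(1 - 78)) = 1344*(-78*(-77)) = 1344*6006 = 8072064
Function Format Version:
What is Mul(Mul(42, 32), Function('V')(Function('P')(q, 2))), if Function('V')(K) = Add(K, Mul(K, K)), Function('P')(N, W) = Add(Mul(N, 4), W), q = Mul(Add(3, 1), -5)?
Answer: 8072064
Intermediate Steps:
q = -20 (q = Mul(4, -5) = -20)
Function('P')(N, W) = Add(W, Mul(4, N)) (Function('P')(N, W) = Add(Mul(4, N), W) = Add(W, Mul(4, N)))
Function('V')(K) = Add(K, Pow(K, 2))
Mul(Mul(42, 32), Function('V')(Function('P')(q, 2))) = Mul(Mul(42, 32), Mul(Add(2, Mul(4, -20)), Add(1, Add(2, Mul(4, -20))))) = Mul(1344, Mul(Add(2, -80), Add(1, Add(2, -80)))) = Mul(1344, Mul(-78, Add(1, -78))) = Mul(1344, Mul(-78, -77)) = Mul(1344, 6006) = 8072064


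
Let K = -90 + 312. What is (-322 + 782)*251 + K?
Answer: 115682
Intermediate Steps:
K = 222
(-322 + 782)*251 + K = (-322 + 782)*251 + 222 = 460*251 + 222 = 115460 + 222 = 115682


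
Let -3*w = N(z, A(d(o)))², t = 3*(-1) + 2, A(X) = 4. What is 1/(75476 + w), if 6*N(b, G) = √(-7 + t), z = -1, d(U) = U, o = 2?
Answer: 27/2037854 ≈ 1.3249e-5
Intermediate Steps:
t = -1 (t = -3 + 2 = -1)
N(b, G) = I*√2/3 (N(b, G) = √(-7 - 1)/6 = √(-8)/6 = (2*I*√2)/6 = I*√2/3)
w = 2/27 (w = -(I*√2/3)²/3 = -⅓*(-2/9) = 2/27 ≈ 0.074074)
1/(75476 + w) = 1/(75476 + 2/27) = 1/(2037854/27) = 27/2037854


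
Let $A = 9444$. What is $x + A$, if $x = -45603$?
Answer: $-36159$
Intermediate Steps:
$x + A = -45603 + 9444 = -36159$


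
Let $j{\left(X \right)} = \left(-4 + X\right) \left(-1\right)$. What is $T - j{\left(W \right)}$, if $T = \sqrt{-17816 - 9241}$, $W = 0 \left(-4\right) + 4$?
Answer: $i \sqrt{27057} \approx 164.49 i$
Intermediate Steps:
$W = 4$ ($W = 0 + 4 = 4$)
$T = i \sqrt{27057}$ ($T = \sqrt{-17816 - 9241} = \sqrt{-27057} = i \sqrt{27057} \approx 164.49 i$)
$j{\left(X \right)} = 4 - X$
$T - j{\left(W \right)} = i \sqrt{27057} - \left(4 - 4\right) = i \sqrt{27057} - 0 = i \sqrt{27057} + 0 = i \sqrt{27057}$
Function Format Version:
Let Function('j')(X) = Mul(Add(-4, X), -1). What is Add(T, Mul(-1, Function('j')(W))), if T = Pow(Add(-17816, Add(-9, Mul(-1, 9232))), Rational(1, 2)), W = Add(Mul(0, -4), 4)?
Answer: Mul(I, Pow(27057, Rational(1, 2))) ≈ Mul(164.49, I)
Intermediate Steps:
W = 4 (W = Add(0, 4) = 4)
T = Mul(I, Pow(27057, Rational(1, 2))) (T = Pow(Add(-17816, Add(-9, -9232)), Rational(1, 2)) = Pow(Add(-17816, -9241), Rational(1, 2)) = Pow(-27057, Rational(1, 2)) = Mul(I, Pow(27057, Rational(1, 2))) ≈ Mul(164.49, I))
Function('j')(X) = Add(4, Mul(-1, X))
Add(T, Mul(-1, Function('j')(W))) = Add(Mul(I, Pow(27057, Rational(1, 2))), Mul(-1, Add(4, Mul(-1, 4)))) = Add(Mul(I, Pow(27057, Rational(1, 2))), Mul(-1, Add(4, -4))) = Add(Mul(I, Pow(27057, Rational(1, 2))), Mul(-1, 0)) = Add(Mul(I, Pow(27057, Rational(1, 2))), 0) = Mul(I, Pow(27057, Rational(1, 2)))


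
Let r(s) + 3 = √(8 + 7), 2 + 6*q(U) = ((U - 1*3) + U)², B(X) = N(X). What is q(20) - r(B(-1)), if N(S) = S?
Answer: 1385/6 - √15 ≈ 226.96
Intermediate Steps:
B(X) = X
q(U) = -⅓ + (-3 + 2*U)²/6 (q(U) = -⅓ + ((U - 1*3) + U)²/6 = -⅓ + ((U - 3) + U)²/6 = -⅓ + ((-3 + U) + U)²/6 = -⅓ + (-3 + 2*U)²/6)
r(s) = -3 + √15 (r(s) = -3 + √(8 + 7) = -3 + √15)
q(20) - r(B(-1)) = (-⅓ + (-3 + 2*20)²/6) - (-3 + √15) = (-⅓ + (-3 + 40)²/6) + (3 - √15) = (-⅓ + (⅙)*37²) + (3 - √15) = (-⅓ + (⅙)*1369) + (3 - √15) = (-⅓ + 1369/6) + (3 - √15) = 1367/6 + (3 - √15) = 1385/6 - √15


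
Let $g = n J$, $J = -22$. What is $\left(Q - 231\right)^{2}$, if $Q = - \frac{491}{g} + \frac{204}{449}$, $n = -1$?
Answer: $\frac{6238949888521}{97574884} \approx 63940.0$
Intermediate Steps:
$g = 22$ ($g = \left(-1\right) \left(-22\right) = 22$)
$Q = - \frac{215971}{9878}$ ($Q = - \frac{491}{22} + \frac{204}{449} = - \frac{215971}{9878} \approx -21.864$)
$\left(Q - 231\right)^{2} = \left(- \frac{215971}{9878} - 231\right)^{2} = \left(- \frac{2497789}{9878}\right)^{2} = \frac{6238949888521}{97574884}$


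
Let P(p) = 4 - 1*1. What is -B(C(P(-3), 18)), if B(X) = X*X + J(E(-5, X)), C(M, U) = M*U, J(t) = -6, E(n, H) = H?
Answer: -2910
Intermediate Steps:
P(p) = 3 (P(p) = 4 - 1 = 3)
B(X) = -6 + X² (B(X) = X*X - 6 = X² - 6 = -6 + X²)
-B(C(P(-3), 18)) = -(-6 + (3*18)²) = -(-6 + 54²) = -(-6 + 2916) = -1*2910 = -2910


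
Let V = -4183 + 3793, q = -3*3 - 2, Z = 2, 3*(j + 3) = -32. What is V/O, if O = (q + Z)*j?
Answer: -130/41 ≈ -3.1707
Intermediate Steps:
j = -41/3 (j = -3 + (⅓)*(-32) = -3 - 32/3 = -41/3 ≈ -13.667)
q = -11 (q = -9 - 2 = -11)
V = -390
O = 123 (O = (-11 + 2)*(-41/3) = -9*(-41/3) = 123)
V/O = -390/123 = -390*1/123 = -130/41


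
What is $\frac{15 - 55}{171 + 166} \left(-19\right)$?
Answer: $\frac{760}{337} \approx 2.2552$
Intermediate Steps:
$\frac{15 - 55}{171 + 166} \left(-19\right) = - \frac{40}{337} \left(-19\right) = \left(-40\right) \frac{1}{337} \left(-19\right) = \left(- \frac{40}{337}\right) \left(-19\right) = \frac{760}{337}$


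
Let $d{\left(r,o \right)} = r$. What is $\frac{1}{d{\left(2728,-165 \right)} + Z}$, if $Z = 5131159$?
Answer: $\frac{1}{5133887} \approx 1.9478 \cdot 10^{-7}$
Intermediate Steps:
$\frac{1}{d{\left(2728,-165 \right)} + Z} = \frac{1}{2728 + 5131159} = \frac{1}{5133887}$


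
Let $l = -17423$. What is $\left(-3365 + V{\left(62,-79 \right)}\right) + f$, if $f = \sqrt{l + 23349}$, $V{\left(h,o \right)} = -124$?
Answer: $-3489 + \sqrt{5926} \approx -3412.0$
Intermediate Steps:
$f = \sqrt{5926}$ ($f = \sqrt{-17423 + 23349} = \sqrt{5926} \approx 76.98$)
$\left(-3365 + V{\left(62,-79 \right)}\right) + f = \left(-3365 - 124\right) + \sqrt{5926} = -3489 + \sqrt{5926}$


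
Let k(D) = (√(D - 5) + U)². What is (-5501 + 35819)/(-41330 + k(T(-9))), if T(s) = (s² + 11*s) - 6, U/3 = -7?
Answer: 15159*I/(-20459*I + 21*√29) ≈ -0.74092 + 0.0040955*I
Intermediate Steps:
U = -21 (U = 3*(-7) = -21)
T(s) = -6 + s² + 11*s
k(D) = (-21 + √(-5 + D))² (k(D) = (√(D - 5) - 21)² = (√(-5 + D) - 21)² = (-21 + √(-5 + D))²)
(-5501 + 35819)/(-41330 + k(T(-9))) = (-5501 + 35819)/(-41330 + (-21 + √(-5 + (-6 + (-9)² + 11*(-9))))²) = 30318/(-41330 + (-21 + √(-5 + (-6 + 81 - 99)))²) = 30318/(-41330 + (-21 + √(-5 - 24))²) = 30318/(-41330 + (-21 + √(-29))²) = 30318/(-41330 + (-21 + I*√29)²)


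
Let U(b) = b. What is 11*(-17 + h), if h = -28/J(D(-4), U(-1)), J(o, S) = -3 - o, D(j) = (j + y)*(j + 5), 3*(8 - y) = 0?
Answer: -143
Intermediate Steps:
y = 8 (y = 8 - ⅓*0 = 8 + 0 = 8)
D(j) = (5 + j)*(8 + j) (D(j) = (j + 8)*(j + 5) = (8 + j)*(5 + j) = (5 + j)*(8 + j))
h = 4 (h = -28/(-3 - (40 + (-4)² + 13*(-4))) = -28/(-3 - (40 + 16 - 52)) = -28/(-3 - 1*4) = -28/(-3 - 4) = -28/(-7) = -28*(-⅐) = 4)
11*(-17 + h) = 11*(-17 + 4) = 11*(-13) = -143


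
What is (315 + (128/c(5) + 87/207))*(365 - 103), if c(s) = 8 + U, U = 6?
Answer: 41072168/483 ≈ 85036.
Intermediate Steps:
c(s) = 14 (c(s) = 8 + 6 = 14)
(315 + (128/c(5) + 87/207))*(365 - 103) = (315 + (128/14 + 87/207))*(365 - 103) = (315 + (128*(1/14) + 87*(1/207)))*262 = (315 + (64/7 + 29/69))*262 = (315 + 4619/483)*262 = (156764/483)*262 = 41072168/483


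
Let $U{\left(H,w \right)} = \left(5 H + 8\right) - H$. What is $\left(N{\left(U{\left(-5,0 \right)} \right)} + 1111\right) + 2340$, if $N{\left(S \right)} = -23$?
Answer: $3428$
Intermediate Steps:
$U{\left(H,w \right)} = 8 + 4 H$ ($U{\left(H,w \right)} = \left(8 + 5 H\right) - H = 8 + 4 H$)
$\left(N{\left(U{\left(-5,0 \right)} \right)} + 1111\right) + 2340 = \left(-23 + 1111\right) + 2340 = 1088 + 2340 = 3428$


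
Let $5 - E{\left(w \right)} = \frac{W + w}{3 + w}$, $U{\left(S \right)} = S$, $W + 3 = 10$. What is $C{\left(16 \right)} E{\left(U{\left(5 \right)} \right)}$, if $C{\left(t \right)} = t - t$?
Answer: $0$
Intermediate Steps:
$W = 7$ ($W = -3 + 10 = 7$)
$C{\left(t \right)} = 0$
$E{\left(w \right)} = 5 - \frac{7 + w}{3 + w}$
$C{\left(16 \right)} E{\left(U{\left(5 \right)} \right)} = 0 \frac{4 \left(2 + 5\right)}{3 + 5} = 0 \cdot 4 \cdot \frac{1}{8} \cdot 7 = 0 \cdot \frac{7}{2} = 0$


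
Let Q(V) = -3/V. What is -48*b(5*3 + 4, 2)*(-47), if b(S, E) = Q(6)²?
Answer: 564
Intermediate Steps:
b(S, E) = ¼ (b(S, E) = (-3/6)² = (-3*⅙)² = (-½)² = ¼)
-48*b(5*3 + 4, 2)*(-47) = -48*¼*(-47) = -12*(-47) = 564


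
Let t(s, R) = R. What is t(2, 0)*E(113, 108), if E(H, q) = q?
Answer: 0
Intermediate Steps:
t(2, 0)*E(113, 108) = 0*108 = 0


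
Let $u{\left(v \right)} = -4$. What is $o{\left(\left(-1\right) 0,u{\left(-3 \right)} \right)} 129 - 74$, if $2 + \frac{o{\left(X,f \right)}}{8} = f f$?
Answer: $14374$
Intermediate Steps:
$o{\left(X,f \right)} = -16 + 8 f^{2}$ ($o{\left(X,f \right)} = -16 + 8 f f = -16 + 8 f^{2}$)
$o{\left(\left(-1\right) 0,u{\left(-3 \right)} \right)} 129 - 74 = \left(-16 + 8 \left(-4\right)^{2}\right) 129 - 74 = \left(-16 + 8 \cdot 16\right) 129 - 74 = \left(-16 + 128\right) 129 - 74 = 112 \cdot 129 - 74 = 14448 - 74 = 14374$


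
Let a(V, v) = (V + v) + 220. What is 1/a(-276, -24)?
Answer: -1/80 ≈ -0.012500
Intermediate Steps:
a(V, v) = 220 + V + v
1/a(-276, -24) = 1/(220 - 276 - 24) = 1/(-80) = -1/80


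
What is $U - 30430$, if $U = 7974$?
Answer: $-22456$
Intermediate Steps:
$U - 30430 = 7974 - 30430 = -22456$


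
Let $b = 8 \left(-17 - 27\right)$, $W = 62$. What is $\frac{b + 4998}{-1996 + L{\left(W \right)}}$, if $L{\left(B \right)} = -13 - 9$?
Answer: $- \frac{2323}{1009} \approx -2.3023$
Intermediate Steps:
$L{\left(B \right)} = -22$
$b = -352$ ($b = 8 \left(-44\right) = -352$)
$\frac{b + 4998}{-1996 + L{\left(W \right)}} = \frac{-352 + 4998}{-1996 - 22} = \frac{4646}{-2018} = 4646 \left(- \frac{1}{2018}\right) = - \frac{2323}{1009}$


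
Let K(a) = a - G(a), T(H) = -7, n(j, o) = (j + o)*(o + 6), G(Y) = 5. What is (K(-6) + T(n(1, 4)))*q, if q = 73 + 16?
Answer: -1602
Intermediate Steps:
n(j, o) = (6 + o)*(j + o) (n(j, o) = (j + o)*(6 + o) = (6 + o)*(j + o))
q = 89
K(a) = -5 + a (K(a) = a - 1*5 = a - 5 = -5 + a)
(K(-6) + T(n(1, 4)))*q = ((-5 - 6) - 7)*89 = (-11 - 7)*89 = -18*89 = -1602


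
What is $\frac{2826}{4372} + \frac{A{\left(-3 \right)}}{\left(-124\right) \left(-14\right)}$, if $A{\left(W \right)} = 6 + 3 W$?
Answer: $\frac{1223205}{1897448} \approx 0.64466$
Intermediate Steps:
$\frac{2826}{4372} + \frac{A{\left(-3 \right)}}{\left(-124\right) \left(-14\right)} = \frac{2826}{4372} + \frac{6 + 3 \left(-3\right)}{\left(-124\right) \left(-14\right)} = 2826 \cdot \frac{1}{4372} + \frac{6 - 9}{1736} = \frac{1413}{2186} - \frac{3}{1736} = \frac{1223205}{1897448}$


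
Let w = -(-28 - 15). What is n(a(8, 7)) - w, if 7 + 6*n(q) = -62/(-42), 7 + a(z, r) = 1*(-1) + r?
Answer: -2767/63 ≈ -43.921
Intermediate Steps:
a(z, r) = -8 + r (a(z, r) = -7 + (1*(-1) + r) = -7 + (-1 + r) = -8 + r)
w = 43 (w = -1*(-43) = 43)
n(q) = -58/63 (n(q) = -7/6 + (-62/(-42))/6 = -7/6 + (-62*(-1/42))/6 = -7/6 + (1/6)*(31/21) = -7/6 + 31/126 = -58/63)
n(a(8, 7)) - w = -58/63 - 1*43 = -58/63 - 43 = -2767/63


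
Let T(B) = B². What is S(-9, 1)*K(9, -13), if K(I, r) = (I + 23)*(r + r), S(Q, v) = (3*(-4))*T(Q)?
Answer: 808704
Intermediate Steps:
S(Q, v) = -12*Q² (S(Q, v) = (3*(-4))*Q² = -12*Q²)
K(I, r) = 2*r*(23 + I) (K(I, r) = (23 + I)*(2*r) = 2*r*(23 + I))
S(-9, 1)*K(9, -13) = (-12*(-9)²)*(2*(-13)*(23 + 9)) = (-12*81)*(2*(-13)*32) = -972*(-832) = 808704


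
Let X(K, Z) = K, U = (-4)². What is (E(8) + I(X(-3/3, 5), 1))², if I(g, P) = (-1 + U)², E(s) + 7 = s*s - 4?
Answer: 77284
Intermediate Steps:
U = 16
E(s) = -11 + s² (E(s) = -7 + (s*s - 4) = -7 + (s² - 4) = -7 + (-4 + s²) = -11 + s²)
I(g, P) = 225 (I(g, P) = (-1 + 16)² = 15² = 225)
(E(8) + I(X(-3/3, 5), 1))² = ((-11 + 8²) + 225)² = ((-11 + 64) + 225)² = (53 + 225)² = 278² = 77284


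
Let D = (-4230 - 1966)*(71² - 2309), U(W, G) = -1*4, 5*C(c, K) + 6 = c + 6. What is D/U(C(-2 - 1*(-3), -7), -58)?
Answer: 4231868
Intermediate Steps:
C(c, K) = c/5 (C(c, K) = -6/5 + (c + 6)/5 = -6/5 + (6 + c)/5 = -6/5 + (6/5 + c/5) = c/5)
U(W, G) = -4
D = -16927472 (D = -6196*(5041 - 2309) = -6196*2732 = -16927472)
D/U(C(-2 - 1*(-3), -7), -58) = -16927472/(-4) = -16927472*(-¼) = 4231868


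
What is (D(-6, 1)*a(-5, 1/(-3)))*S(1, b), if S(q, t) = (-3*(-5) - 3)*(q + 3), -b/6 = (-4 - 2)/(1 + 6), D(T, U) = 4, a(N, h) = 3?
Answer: 576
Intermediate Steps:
b = 36/7 (b = -6*(-4 - 2)/(1 + 6) = -(-36)/7 = -6*(-6/7) = 36/7 ≈ 5.1429)
S(q, t) = 36 + 12*q (S(q, t) = (15 - 3)*(3 + q) = 12*(3 + q) = 36 + 12*q)
(D(-6, 1)*a(-5, 1/(-3)))*S(1, b) = (4*3)*(36 + 12*1) = 12*(36 + 12) = 12*48 = 576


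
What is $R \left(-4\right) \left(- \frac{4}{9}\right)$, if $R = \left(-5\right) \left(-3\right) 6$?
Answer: $160$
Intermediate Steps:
$R = 90$ ($R = 15 \cdot 6 = 90$)
$R \left(-4\right) \left(- \frac{4}{9}\right) = 90 \left(-4\right) \left(- \frac{4}{9}\right) = - 360 \left(\left(-4\right) \frac{1}{9}\right) = \left(-360\right) \left(- \frac{4}{9}\right) = 160$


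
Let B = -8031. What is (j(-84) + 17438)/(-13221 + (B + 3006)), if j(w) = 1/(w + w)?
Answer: -2929583/3065328 ≈ -0.95572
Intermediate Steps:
j(w) = 1/(2*w)
(j(-84) + 17438)/(-13221 + (B + 3006)) = ((½)/(-84) + 17438)/(-13221 + (-8031 + 3006)) = ((½)*(-1/84) + 17438)/(-13221 - 5025) = (-1/168 + 17438)/(-18246) = (2929583/168)*(-1/18246) = -2929583/3065328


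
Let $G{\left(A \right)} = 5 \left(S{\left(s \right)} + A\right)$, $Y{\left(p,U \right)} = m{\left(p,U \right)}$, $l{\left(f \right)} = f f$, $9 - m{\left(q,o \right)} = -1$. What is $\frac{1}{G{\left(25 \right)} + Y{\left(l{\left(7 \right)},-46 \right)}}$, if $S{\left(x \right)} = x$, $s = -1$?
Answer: $\frac{1}{130} \approx 0.0076923$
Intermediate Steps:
$m{\left(q,o \right)} = 10$ ($m{\left(q,o \right)} = 9 - -1 = 9 + 1 = 10$)
$l{\left(f \right)} = f^{2}$
$Y{\left(p,U \right)} = 10$
$G{\left(A \right)} = -5 + 5 A$ ($G{\left(A \right)} = 5 \left(-1 + A\right) = -5 + 5 A$)
$\frac{1}{G{\left(25 \right)} + Y{\left(l{\left(7 \right)},-46 \right)}} = \frac{1}{\left(-5 + 5 \cdot 25\right) + 10} = \frac{1}{\left(-5 + 125\right) + 10} = \frac{1}{120 + 10} = \frac{1}{130}$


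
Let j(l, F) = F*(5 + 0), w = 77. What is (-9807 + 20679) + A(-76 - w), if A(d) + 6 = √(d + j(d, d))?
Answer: 10866 + 3*I*√102 ≈ 10866.0 + 30.299*I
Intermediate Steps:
j(l, F) = 5*F (j(l, F) = F*5 = 5*F)
A(d) = -6 + √6*√d (A(d) = -6 + √(d + 5*d) = -6 + √(6*d) = -6 + √6*√d)
(-9807 + 20679) + A(-76 - w) = (-9807 + 20679) + (-6 + √6*√(-76 - 1*77)) = 10872 + (-6 + √6*√(-76 - 77)) = 10872 + (-6 + √6*√(-153)) = 10872 + (-6 + √6*(3*I*√17)) = 10872 + (-6 + 3*I*√102) = 10866 + 3*I*√102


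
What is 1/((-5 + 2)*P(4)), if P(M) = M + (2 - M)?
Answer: -1/6 ≈ -0.16667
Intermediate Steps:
P(M) = 2
1/((-5 + 2)*P(4)) = 1/((-5 + 2)*2) = 1/(-3*2) = 1/(-6) = -1/6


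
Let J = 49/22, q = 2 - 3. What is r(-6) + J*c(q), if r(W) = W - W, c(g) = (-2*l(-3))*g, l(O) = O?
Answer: -147/11 ≈ -13.364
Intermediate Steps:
q = -1
c(g) = 6*g (c(g) = (-2*(-3))*g = 6*g)
r(W) = 0
J = 49/22 (J = 49*(1/22) = 49/22 ≈ 2.2273)
r(-6) + J*c(q) = 0 + 49*(6*(-1))/22 = 0 + (49/22)*(-6) = 0 - 147/11 = -147/11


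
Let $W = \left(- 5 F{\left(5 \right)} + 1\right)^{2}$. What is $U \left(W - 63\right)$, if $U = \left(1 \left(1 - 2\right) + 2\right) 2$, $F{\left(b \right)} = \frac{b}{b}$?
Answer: $-94$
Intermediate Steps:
$F{\left(b \right)} = 1$
$U = 2$ ($U = \left(1 \left(-1\right) + 2\right) 2 = \left(-1 + 2\right) 2 = 1 \cdot 2 = 2$)
$W = 16$ ($W = \left(\left(-5\right) 1 + 1\right)^{2} = \left(-5 + 1\right)^{2} = \left(-4\right)^{2} = 16$)
$U \left(W - 63\right) = 2 \left(16 - 63\right) = 2 \left(-47\right) = -94$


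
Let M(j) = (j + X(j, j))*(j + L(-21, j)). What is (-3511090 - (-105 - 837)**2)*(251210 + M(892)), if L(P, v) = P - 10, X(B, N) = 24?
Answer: -4573890736244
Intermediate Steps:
L(P, v) = -10 + P
M(j) = (-31 + j)*(24 + j) (M(j) = (j + 24)*(j + (-10 - 21)) = (24 + j)*(j - 31) = (24 + j)*(-31 + j) = (-31 + j)*(24 + j))
(-3511090 - (-105 - 837)**2)*(251210 + M(892)) = (-3511090 - (-105 - 837)**2)*(251210 + (-744 + 892**2 - 7*892)) = (-3511090 - 1*(-942)**2)*(251210 + (-744 + 795664 - 6244)) = (-3511090 - 1*887364)*(251210 + 788676) = (-3511090 - 887364)*1039886 = -4398454*1039886 = -4573890736244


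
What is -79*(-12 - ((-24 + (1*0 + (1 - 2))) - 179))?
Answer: -15168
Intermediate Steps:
-79*(-12 - ((-24 + (1*0 + (1 - 2))) - 179)) = -79*(-12 - ((-24 + (0 - 1)) - 179)) = -79*(-12 - ((-24 - 1) - 179)) = -79*(-12 - (-25 - 179)) = -79*(-12 - 1*(-204)) = -79*(-12 + 204) = -79*192 = -15168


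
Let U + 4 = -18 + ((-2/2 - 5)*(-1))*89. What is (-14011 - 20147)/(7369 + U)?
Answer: -11386/2627 ≈ -4.3342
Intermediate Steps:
U = 512 (U = -4 + (-18 + ((-2/2 - 5)*(-1))*89) = -4 + (-18 + ((-2*1/2 - 5)*(-1))*89) = -4 + (-18 + ((-1 - 5)*(-1))*89) = -4 + (-18 - 6*(-1)*89) = -4 + (-18 + 6*89) = -4 + (-18 + 534) = -4 + 516 = 512)
(-14011 - 20147)/(7369 + U) = (-14011 - 20147)/(7369 + 512) = -34158/7881 = -34158*1/7881 = -11386/2627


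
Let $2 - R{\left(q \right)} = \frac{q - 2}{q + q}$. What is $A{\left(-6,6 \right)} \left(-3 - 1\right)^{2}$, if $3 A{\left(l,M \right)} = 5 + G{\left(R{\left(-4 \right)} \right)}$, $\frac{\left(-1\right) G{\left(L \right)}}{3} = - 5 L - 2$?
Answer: $\frac{476}{3} \approx 158.67$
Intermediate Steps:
$R{\left(q \right)} = 2 - \frac{-2 + q}{2 q}$ ($R{\left(q \right)} = 2 - \frac{q - 2}{q + q} = 2 - \frac{-2 + q}{2 q}$)
$G{\left(L \right)} = 6 + 15 L$ ($G{\left(L \right)} = - 3 \left(- 5 L - 2\right) = - 3 \left(-2 - 5 L\right) = 6 + 15 L$)
$A{\left(l,M \right)} = \frac{119}{12}$ ($A{\left(l,M \right)} = \frac{5 + \left(6 + 15 \left(\frac{3}{2} + \frac{1}{-4}\right)\right)}{3} = \frac{5 + \left(6 + 15 \left(\frac{3}{2} - \frac{1}{4}\right)\right)}{3} = \frac{5 + \left(6 + 15 \cdot \frac{5}{4}\right)}{3} = \frac{5 + \left(6 + \frac{75}{4}\right)}{3} = \frac{5 + \frac{99}{4}}{3} = \frac{1}{3} \cdot \frac{119}{4} = \frac{119}{12}$)
$A{\left(-6,6 \right)} \left(-3 - 1\right)^{2} = \frac{119 \left(-3 - 1\right)^{2}}{12} = \frac{119 \left(-4\right)^{2}}{12} = \frac{119}{12} \cdot 16 = \frac{476}{3}$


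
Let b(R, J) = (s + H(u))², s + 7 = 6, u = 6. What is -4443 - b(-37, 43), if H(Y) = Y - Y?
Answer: -4444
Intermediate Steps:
H(Y) = 0
s = -1 (s = -7 + 6 = -1)
b(R, J) = 1 (b(R, J) = (-1 + 0)² = (-1)² = 1)
-4443 - b(-37, 43) = -4443 - 1*1 = -4443 - 1 = -4444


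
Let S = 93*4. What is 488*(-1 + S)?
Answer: 181048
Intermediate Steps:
S = 372
488*(-1 + S) = 488*(-1 + 372) = 488*371 = 181048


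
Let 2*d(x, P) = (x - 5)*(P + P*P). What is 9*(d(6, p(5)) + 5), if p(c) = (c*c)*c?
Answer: 70920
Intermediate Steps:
p(c) = c³ (p(c) = c²*c = c³)
d(x, P) = (-5 + x)*(P + P²)/2 (d(x, P) = ((x - 5)*(P + P*P))/2 = ((-5 + x)*(P + P²))/2 = (-5 + x)*(P + P²)/2)
9*(d(6, p(5)) + 5) = 9*((½)*5³*(-5 + 6 - 5*5³ + 5³*6) + 5) = 9*((½)*125*(-5 + 6 - 5*125 + 125*6) + 5) = 9*((½)*125*(-5 + 6 - 625 + 750) + 5) = 9*((½)*125*126 + 5) = 9*(7875 + 5) = 9*7880 = 70920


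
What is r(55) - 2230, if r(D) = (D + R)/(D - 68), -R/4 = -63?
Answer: -29297/13 ≈ -2253.6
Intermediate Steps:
R = 252 (R = -4*(-63) = 252)
r(D) = (252 + D)/(-68 + D) (r(D) = (D + 252)/(D - 68) = (252 + D)/(-68 + D))
r(55) - 2230 = (252 + 55)/(-68 + 55) - 2230 = 307/(-13) - 2230 = -1/13*307 - 2230 = -307/13 - 2230 = -29297/13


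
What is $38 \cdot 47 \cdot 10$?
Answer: $17860$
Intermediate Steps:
$38 \cdot 47 \cdot 10 = 1786 \cdot 10 = 17860$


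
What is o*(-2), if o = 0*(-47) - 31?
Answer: 62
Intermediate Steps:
o = -31 (o = 0 - 31 = -31)
o*(-2) = -31*(-2) = 62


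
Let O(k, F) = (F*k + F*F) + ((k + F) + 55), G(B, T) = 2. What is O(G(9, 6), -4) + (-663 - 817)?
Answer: -1419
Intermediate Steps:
O(k, F) = 55 + F + k + F² + F*k (O(k, F) = (F*k + F²) + ((F + k) + 55) = (F² + F*k) + (55 + F + k) = 55 + F + k + F² + F*k)
O(G(9, 6), -4) + (-663 - 817) = (55 - 4 + 2 + (-4)² - 4*2) + (-663 - 817) = (55 - 4 + 2 + 16 - 8) - 1480 = 61 - 1480 = -1419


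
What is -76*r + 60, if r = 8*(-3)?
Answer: 1884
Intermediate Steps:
r = -24
-76*r + 60 = -76*(-24) + 60 = 1824 + 60 = 1884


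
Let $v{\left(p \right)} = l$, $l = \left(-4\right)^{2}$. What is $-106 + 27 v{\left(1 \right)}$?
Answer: $326$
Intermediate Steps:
$l = 16$
$v{\left(p \right)} = 16$
$-106 + 27 v{\left(1 \right)} = -106 + 27 \cdot 16 = -106 + 432 = 326$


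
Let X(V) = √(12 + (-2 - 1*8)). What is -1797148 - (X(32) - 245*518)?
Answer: -1670238 - √2 ≈ -1.6702e+6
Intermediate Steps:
X(V) = √2 (X(V) = √(12 + (-2 - 8)) = √(12 - 10) = √2)
-1797148 - (X(32) - 245*518) = -1797148 - (√2 - 245*518) = -1797148 - (√2 - 126910) = -1797148 - (-126910 + √2) = -1797148 + (126910 - √2) = -1670238 - √2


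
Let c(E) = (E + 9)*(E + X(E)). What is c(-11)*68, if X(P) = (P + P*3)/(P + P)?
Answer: 1224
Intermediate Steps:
X(P) = 2 (X(P) = (P + 3*P)/((2*P)) = (4*P)*(1/(2*P)) = 2)
c(E) = (2 + E)*(9 + E) (c(E) = (E + 9)*(E + 2) = (9 + E)*(2 + E) = (2 + E)*(9 + E))
c(-11)*68 = (18 + (-11)² + 11*(-11))*68 = (18 + 121 - 121)*68 = 18*68 = 1224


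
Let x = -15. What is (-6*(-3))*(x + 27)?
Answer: 216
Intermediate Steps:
(-6*(-3))*(x + 27) = (-6*(-3))*(-15 + 27) = 18*12 = 216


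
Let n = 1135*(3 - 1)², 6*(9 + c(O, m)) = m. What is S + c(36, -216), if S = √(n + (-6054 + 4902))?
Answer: -45 + 22*√7 ≈ 13.207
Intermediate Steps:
c(O, m) = -9 + m/6
n = 4540 (n = 1135*2² = 1135*4 = 4540)
S = 22*√7 (S = √(4540 + (-6054 + 4902)) = √(4540 - 1152) = √3388 = 22*√7 ≈ 58.207)
S + c(36, -216) = 22*√7 + (-9 + (⅙)*(-216)) = 22*√7 + (-9 - 36) = 22*√7 - 45 = -45 + 22*√7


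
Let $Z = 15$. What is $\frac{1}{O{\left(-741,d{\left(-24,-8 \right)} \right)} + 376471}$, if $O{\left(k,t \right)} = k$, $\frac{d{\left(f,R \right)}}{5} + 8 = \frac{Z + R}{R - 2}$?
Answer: $\frac{1}{375730} \approx 2.6615 \cdot 10^{-6}$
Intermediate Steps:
$d{\left(f,R \right)} = -40 + \frac{5 \left(15 + R\right)}{-2 + R}$ ($d{\left(f,R \right)} = -40 + 5 \frac{15 + R}{R - 2} = -40 + 5 \frac{15 + R}{-2 + R} = -40 + \frac{5 \left(15 + R\right)}{-2 + R}$)
$\frac{1}{O{\left(-741,d{\left(-24,-8 \right)} \right)} + 376471} = \frac{1}{-741 + 376471} = \frac{1}{375730}$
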